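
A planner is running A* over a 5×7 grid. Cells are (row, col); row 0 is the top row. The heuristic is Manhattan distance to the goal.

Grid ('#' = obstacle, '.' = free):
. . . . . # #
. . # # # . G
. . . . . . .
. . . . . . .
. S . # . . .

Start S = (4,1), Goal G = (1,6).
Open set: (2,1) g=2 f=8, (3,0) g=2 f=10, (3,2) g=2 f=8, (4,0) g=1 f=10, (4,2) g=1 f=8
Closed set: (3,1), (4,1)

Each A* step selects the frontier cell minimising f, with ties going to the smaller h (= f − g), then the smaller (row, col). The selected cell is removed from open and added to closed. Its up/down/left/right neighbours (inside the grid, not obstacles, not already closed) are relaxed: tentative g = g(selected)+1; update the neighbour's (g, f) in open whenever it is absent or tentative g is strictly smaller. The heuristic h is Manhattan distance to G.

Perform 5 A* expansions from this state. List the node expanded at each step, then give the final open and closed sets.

order=[(2,1) → (1,1) → (2,2) → (2,3) → (2,4)]; open=[(0,1) g=4 f=10, (1,0) g=4 f=10, (2,0) g=3 f=10, (2,5) g=6 f=8, (3,0) g=2 f=10, (3,2) g=2 f=8, (3,3) g=5 f=10, (3,4) g=6 f=10, (4,0) g=1 f=10, (4,2) g=1 f=8]; closed=[(1,1), (2,1), (2,2), (2,3), (2,4), (3,1), (4,1)]

step 1: expand (2,1) (f=8, h=6) → closed; open now [(1,1) g=3 f=8, (2,0) g=3 f=10, (2,2) g=3 f=8, (3,0) g=2 f=10, (3,2) g=2 f=8, (4,0) g=1 f=10, (4,2) g=1 f=8]
step 2: expand (1,1) (f=8, h=5) → closed; open now [(0,1) g=4 f=10, (1,0) g=4 f=10, (2,0) g=3 f=10, (2,2) g=3 f=8, (3,0) g=2 f=10, (3,2) g=2 f=8, (4,0) g=1 f=10, (4,2) g=1 f=8]
step 3: expand (2,2) (f=8, h=5) → closed; open now [(0,1) g=4 f=10, (1,0) g=4 f=10, (2,0) g=3 f=10, (2,3) g=4 f=8, (3,0) g=2 f=10, (3,2) g=2 f=8, (4,0) g=1 f=10, (4,2) g=1 f=8]
step 4: expand (2,3) (f=8, h=4) → closed; open now [(0,1) g=4 f=10, (1,0) g=4 f=10, (2,0) g=3 f=10, (2,4) g=5 f=8, (3,0) g=2 f=10, (3,2) g=2 f=8, (3,3) g=5 f=10, (4,0) g=1 f=10, (4,2) g=1 f=8]
step 5: expand (2,4) (f=8, h=3) → closed; open now [(0,1) g=4 f=10, (1,0) g=4 f=10, (2,0) g=3 f=10, (2,5) g=6 f=8, (3,0) g=2 f=10, (3,2) g=2 f=8, (3,3) g=5 f=10, (3,4) g=6 f=10, (4,0) g=1 f=10, (4,2) g=1 f=8]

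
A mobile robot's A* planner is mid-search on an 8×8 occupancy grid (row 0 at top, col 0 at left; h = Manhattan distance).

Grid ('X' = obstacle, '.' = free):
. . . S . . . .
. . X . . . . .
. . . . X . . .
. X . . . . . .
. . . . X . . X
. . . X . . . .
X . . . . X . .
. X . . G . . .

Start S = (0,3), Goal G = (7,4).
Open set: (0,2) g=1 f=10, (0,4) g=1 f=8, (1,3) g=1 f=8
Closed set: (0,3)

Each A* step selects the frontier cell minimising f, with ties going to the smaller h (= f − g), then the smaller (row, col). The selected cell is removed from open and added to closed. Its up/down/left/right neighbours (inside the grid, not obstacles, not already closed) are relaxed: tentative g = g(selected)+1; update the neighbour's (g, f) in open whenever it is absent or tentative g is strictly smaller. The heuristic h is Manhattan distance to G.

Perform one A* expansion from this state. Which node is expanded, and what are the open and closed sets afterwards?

expanded=(0,4); open=[(0,2) g=1 f=10, (0,5) g=2 f=10, (1,3) g=1 f=8, (1,4) g=2 f=8]; closed=[(0,3), (0,4)]

step 1: expand (0,4) (f=8, h=7) → closed; open now [(0,2) g=1 f=10, (0,5) g=2 f=10, (1,3) g=1 f=8, (1,4) g=2 f=8]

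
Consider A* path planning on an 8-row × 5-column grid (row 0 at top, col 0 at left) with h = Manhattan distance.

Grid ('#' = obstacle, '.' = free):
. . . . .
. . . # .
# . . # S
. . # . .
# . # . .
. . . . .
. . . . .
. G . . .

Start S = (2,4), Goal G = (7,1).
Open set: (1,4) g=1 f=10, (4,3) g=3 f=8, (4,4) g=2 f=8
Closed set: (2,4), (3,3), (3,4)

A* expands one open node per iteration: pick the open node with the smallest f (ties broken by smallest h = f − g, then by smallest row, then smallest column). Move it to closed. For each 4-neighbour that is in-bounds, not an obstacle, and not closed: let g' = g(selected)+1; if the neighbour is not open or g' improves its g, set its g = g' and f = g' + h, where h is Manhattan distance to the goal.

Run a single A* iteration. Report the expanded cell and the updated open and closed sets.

step 1: expand (4,3) (f=8, h=5) → closed; open now [(1,4) g=1 f=10, (4,4) g=2 f=8, (5,3) g=4 f=8]

expanded=(4,3); open=[(1,4) g=1 f=10, (4,4) g=2 f=8, (5,3) g=4 f=8]; closed=[(2,4), (3,3), (3,4), (4,3)]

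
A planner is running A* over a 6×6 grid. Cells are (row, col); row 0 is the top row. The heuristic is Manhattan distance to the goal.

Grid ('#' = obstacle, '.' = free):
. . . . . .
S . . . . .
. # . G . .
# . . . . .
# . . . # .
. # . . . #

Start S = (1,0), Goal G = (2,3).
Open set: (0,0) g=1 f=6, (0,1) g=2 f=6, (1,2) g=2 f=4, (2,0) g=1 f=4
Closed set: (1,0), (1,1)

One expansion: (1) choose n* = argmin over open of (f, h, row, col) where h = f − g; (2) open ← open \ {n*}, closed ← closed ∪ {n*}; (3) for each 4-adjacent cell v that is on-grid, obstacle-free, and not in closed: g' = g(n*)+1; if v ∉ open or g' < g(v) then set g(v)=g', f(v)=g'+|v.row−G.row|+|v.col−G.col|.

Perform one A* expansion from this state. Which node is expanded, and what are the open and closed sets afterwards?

step 1: expand (1,2) (f=4, h=2) → closed; open now [(0,0) g=1 f=6, (0,1) g=2 f=6, (0,2) g=3 f=6, (1,3) g=3 f=4, (2,0) g=1 f=4, (2,2) g=3 f=4]

expanded=(1,2); open=[(0,0) g=1 f=6, (0,1) g=2 f=6, (0,2) g=3 f=6, (1,3) g=3 f=4, (2,0) g=1 f=4, (2,2) g=3 f=4]; closed=[(1,0), (1,1), (1,2)]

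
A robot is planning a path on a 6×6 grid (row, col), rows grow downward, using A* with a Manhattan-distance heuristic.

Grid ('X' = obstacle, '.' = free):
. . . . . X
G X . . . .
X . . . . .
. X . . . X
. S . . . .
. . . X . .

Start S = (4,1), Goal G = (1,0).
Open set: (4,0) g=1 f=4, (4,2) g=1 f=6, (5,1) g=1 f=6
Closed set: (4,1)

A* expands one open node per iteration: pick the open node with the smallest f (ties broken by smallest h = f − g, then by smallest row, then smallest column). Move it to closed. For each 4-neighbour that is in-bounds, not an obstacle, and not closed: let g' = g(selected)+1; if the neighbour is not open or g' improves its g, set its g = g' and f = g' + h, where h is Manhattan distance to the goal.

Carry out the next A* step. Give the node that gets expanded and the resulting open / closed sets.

expanded=(4,0); open=[(3,0) g=2 f=4, (4,2) g=1 f=6, (5,0) g=2 f=6, (5,1) g=1 f=6]; closed=[(4,0), (4,1)]

step 1: expand (4,0) (f=4, h=3) → closed; open now [(3,0) g=2 f=4, (4,2) g=1 f=6, (5,0) g=2 f=6, (5,1) g=1 f=6]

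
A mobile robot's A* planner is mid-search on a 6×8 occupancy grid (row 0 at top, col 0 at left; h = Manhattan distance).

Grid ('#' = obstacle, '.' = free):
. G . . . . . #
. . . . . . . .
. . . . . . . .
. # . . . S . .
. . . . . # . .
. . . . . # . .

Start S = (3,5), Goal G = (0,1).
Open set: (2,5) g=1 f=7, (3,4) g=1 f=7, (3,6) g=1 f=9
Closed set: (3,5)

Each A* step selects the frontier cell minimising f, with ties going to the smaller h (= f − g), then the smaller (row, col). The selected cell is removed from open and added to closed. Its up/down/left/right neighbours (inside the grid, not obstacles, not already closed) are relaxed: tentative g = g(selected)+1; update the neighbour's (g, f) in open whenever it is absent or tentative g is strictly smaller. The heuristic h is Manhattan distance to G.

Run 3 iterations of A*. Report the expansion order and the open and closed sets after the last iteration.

step 1: expand (2,5) (f=7, h=6) → closed; open now [(1,5) g=2 f=7, (2,4) g=2 f=7, (2,6) g=2 f=9, (3,4) g=1 f=7, (3,6) g=1 f=9]
step 2: expand (1,5) (f=7, h=5) → closed; open now [(0,5) g=3 f=7, (1,4) g=3 f=7, (1,6) g=3 f=9, (2,4) g=2 f=7, (2,6) g=2 f=9, (3,4) g=1 f=7, (3,6) g=1 f=9]
step 3: expand (0,5) (f=7, h=4) → closed; open now [(0,4) g=4 f=7, (0,6) g=4 f=9, (1,4) g=3 f=7, (1,6) g=3 f=9, (2,4) g=2 f=7, (2,6) g=2 f=9, (3,4) g=1 f=7, (3,6) g=1 f=9]

order=[(2,5) → (1,5) → (0,5)]; open=[(0,4) g=4 f=7, (0,6) g=4 f=9, (1,4) g=3 f=7, (1,6) g=3 f=9, (2,4) g=2 f=7, (2,6) g=2 f=9, (3,4) g=1 f=7, (3,6) g=1 f=9]; closed=[(0,5), (1,5), (2,5), (3,5)]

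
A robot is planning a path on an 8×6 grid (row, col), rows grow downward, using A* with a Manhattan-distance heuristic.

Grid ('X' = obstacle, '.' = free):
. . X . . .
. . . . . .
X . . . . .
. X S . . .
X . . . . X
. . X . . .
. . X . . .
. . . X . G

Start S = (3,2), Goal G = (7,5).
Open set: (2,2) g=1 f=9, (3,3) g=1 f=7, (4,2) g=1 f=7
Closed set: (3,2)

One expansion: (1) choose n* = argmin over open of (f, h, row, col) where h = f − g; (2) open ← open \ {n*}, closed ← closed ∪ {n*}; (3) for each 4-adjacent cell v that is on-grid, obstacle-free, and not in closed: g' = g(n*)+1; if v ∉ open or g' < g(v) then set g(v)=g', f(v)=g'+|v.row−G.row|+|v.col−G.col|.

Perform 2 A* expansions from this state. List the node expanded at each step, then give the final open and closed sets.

step 1: expand (3,3) (f=7, h=6) → closed; open now [(2,2) g=1 f=9, (2,3) g=2 f=9, (3,4) g=2 f=7, (4,2) g=1 f=7, (4,3) g=2 f=7]
step 2: expand (3,4) (f=7, h=5) → closed; open now [(2,2) g=1 f=9, (2,3) g=2 f=9, (2,4) g=3 f=9, (3,5) g=3 f=7, (4,2) g=1 f=7, (4,3) g=2 f=7, (4,4) g=3 f=7]

order=[(3,3) → (3,4)]; open=[(2,2) g=1 f=9, (2,3) g=2 f=9, (2,4) g=3 f=9, (3,5) g=3 f=7, (4,2) g=1 f=7, (4,3) g=2 f=7, (4,4) g=3 f=7]; closed=[(3,2), (3,3), (3,4)]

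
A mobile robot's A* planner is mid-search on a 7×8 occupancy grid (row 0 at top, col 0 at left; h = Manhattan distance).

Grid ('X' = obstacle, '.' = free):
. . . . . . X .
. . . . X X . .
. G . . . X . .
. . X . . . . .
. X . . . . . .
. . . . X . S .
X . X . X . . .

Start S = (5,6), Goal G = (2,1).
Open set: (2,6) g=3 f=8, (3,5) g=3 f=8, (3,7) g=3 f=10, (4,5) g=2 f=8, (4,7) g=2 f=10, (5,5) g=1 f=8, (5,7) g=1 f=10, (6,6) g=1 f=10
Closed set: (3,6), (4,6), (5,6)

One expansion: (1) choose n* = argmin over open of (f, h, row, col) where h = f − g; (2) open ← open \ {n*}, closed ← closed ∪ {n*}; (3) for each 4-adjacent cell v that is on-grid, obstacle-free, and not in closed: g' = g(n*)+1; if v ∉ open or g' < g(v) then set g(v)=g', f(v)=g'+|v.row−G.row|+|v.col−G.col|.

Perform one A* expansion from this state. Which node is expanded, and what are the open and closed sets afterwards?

step 1: expand (2,6) (f=8, h=5) → closed; open now [(1,6) g=4 f=10, (2,7) g=4 f=10, (3,5) g=3 f=8, (3,7) g=3 f=10, (4,5) g=2 f=8, (4,7) g=2 f=10, (5,5) g=1 f=8, (5,7) g=1 f=10, (6,6) g=1 f=10]

expanded=(2,6); open=[(1,6) g=4 f=10, (2,7) g=4 f=10, (3,5) g=3 f=8, (3,7) g=3 f=10, (4,5) g=2 f=8, (4,7) g=2 f=10, (5,5) g=1 f=8, (5,7) g=1 f=10, (6,6) g=1 f=10]; closed=[(2,6), (3,6), (4,6), (5,6)]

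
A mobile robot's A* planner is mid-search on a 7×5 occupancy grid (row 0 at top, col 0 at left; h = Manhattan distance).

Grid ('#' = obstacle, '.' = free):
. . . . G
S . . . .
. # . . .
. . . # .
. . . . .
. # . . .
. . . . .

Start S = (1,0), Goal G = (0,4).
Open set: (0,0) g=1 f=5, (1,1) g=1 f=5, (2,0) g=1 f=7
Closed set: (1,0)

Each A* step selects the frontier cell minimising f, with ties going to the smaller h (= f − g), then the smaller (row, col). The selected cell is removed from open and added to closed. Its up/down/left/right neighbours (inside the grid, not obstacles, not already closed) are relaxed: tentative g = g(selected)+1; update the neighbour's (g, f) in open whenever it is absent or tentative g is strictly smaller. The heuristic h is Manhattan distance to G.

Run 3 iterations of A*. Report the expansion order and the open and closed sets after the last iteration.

order=[(0,0) → (0,1) → (0,2)]; open=[(0,3) g=4 f=5, (1,1) g=1 f=5, (1,2) g=4 f=7, (2,0) g=1 f=7]; closed=[(0,0), (0,1), (0,2), (1,0)]

step 1: expand (0,0) (f=5, h=4) → closed; open now [(0,1) g=2 f=5, (1,1) g=1 f=5, (2,0) g=1 f=7]
step 2: expand (0,1) (f=5, h=3) → closed; open now [(0,2) g=3 f=5, (1,1) g=1 f=5, (2,0) g=1 f=7]
step 3: expand (0,2) (f=5, h=2) → closed; open now [(0,3) g=4 f=5, (1,1) g=1 f=5, (1,2) g=4 f=7, (2,0) g=1 f=7]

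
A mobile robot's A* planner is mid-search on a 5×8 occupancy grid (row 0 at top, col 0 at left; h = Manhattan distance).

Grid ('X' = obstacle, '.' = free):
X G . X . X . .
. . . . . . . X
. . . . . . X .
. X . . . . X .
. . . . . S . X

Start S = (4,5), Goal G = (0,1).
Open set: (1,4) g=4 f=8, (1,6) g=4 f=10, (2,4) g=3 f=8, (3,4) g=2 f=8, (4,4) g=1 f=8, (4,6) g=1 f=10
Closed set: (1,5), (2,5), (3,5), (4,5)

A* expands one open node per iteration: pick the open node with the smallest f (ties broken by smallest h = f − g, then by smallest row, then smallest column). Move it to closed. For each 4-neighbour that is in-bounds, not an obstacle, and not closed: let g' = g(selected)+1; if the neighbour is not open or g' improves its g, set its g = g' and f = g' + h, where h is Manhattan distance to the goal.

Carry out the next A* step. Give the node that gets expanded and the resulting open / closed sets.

expanded=(1,4); open=[(0,4) g=5 f=8, (1,3) g=5 f=8, (1,6) g=4 f=10, (2,4) g=3 f=8, (3,4) g=2 f=8, (4,4) g=1 f=8, (4,6) g=1 f=10]; closed=[(1,4), (1,5), (2,5), (3,5), (4,5)]

step 1: expand (1,4) (f=8, h=4) → closed; open now [(0,4) g=5 f=8, (1,3) g=5 f=8, (1,6) g=4 f=10, (2,4) g=3 f=8, (3,4) g=2 f=8, (4,4) g=1 f=8, (4,6) g=1 f=10]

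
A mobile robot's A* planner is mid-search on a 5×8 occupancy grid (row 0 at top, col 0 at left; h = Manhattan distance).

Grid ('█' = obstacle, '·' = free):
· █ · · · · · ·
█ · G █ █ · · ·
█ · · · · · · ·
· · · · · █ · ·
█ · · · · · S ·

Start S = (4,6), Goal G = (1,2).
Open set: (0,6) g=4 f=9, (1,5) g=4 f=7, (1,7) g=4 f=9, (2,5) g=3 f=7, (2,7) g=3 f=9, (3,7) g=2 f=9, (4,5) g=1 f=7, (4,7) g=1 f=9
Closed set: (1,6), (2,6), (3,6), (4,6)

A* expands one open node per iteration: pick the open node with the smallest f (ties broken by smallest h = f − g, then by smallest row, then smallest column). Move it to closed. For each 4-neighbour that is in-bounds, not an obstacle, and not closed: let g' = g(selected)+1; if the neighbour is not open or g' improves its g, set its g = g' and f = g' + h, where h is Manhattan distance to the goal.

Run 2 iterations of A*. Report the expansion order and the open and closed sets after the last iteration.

step 1: expand (1,5) (f=7, h=3) → closed; open now [(0,5) g=5 f=9, (0,6) g=4 f=9, (1,7) g=4 f=9, (2,5) g=3 f=7, (2,7) g=3 f=9, (3,7) g=2 f=9, (4,5) g=1 f=7, (4,7) g=1 f=9]
step 2: expand (2,5) (f=7, h=4) → closed; open now [(0,5) g=5 f=9, (0,6) g=4 f=9, (1,7) g=4 f=9, (2,4) g=4 f=7, (2,7) g=3 f=9, (3,7) g=2 f=9, (4,5) g=1 f=7, (4,7) g=1 f=9]

order=[(1,5) → (2,5)]; open=[(0,5) g=5 f=9, (0,6) g=4 f=9, (1,7) g=4 f=9, (2,4) g=4 f=7, (2,7) g=3 f=9, (3,7) g=2 f=9, (4,5) g=1 f=7, (4,7) g=1 f=9]; closed=[(1,5), (1,6), (2,5), (2,6), (3,6), (4,6)]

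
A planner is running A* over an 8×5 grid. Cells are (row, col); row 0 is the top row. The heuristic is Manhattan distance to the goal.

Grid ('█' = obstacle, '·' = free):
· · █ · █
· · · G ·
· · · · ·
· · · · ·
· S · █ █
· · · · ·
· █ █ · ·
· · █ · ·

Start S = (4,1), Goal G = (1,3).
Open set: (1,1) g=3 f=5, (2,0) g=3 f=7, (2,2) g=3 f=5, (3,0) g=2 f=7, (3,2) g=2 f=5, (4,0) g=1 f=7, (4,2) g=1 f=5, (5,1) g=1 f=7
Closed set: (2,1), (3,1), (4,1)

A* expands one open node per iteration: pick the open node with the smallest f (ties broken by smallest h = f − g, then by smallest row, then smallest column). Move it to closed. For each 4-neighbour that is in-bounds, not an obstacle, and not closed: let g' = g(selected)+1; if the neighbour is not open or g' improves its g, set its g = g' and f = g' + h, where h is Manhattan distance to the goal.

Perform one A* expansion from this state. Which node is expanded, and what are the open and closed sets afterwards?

step 1: expand (1,1) (f=5, h=2) → closed; open now [(0,1) g=4 f=7, (1,0) g=4 f=7, (1,2) g=4 f=5, (2,0) g=3 f=7, (2,2) g=3 f=5, (3,0) g=2 f=7, (3,2) g=2 f=5, (4,0) g=1 f=7, (4,2) g=1 f=5, (5,1) g=1 f=7]

expanded=(1,1); open=[(0,1) g=4 f=7, (1,0) g=4 f=7, (1,2) g=4 f=5, (2,0) g=3 f=7, (2,2) g=3 f=5, (3,0) g=2 f=7, (3,2) g=2 f=5, (4,0) g=1 f=7, (4,2) g=1 f=5, (5,1) g=1 f=7]; closed=[(1,1), (2,1), (3,1), (4,1)]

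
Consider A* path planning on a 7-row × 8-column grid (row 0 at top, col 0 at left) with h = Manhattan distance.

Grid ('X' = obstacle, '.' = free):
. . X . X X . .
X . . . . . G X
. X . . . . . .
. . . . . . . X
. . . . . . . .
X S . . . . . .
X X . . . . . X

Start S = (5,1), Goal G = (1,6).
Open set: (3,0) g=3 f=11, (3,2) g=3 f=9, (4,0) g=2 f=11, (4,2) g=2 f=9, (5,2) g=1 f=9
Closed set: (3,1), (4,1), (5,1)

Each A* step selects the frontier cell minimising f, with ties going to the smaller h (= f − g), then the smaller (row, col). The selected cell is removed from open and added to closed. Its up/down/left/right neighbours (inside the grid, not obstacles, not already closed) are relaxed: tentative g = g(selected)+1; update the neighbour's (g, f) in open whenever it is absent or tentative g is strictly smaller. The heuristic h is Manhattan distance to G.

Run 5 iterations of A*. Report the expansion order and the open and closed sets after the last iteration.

step 1: expand (3,2) (f=9, h=6) → closed; open now [(2,2) g=4 f=9, (3,0) g=3 f=11, (3,3) g=4 f=9, (4,0) g=2 f=11, (4,2) g=2 f=9, (5,2) g=1 f=9]
step 2: expand (2,2) (f=9, h=5) → closed; open now [(1,2) g=5 f=9, (2,3) g=5 f=9, (3,0) g=3 f=11, (3,3) g=4 f=9, (4,0) g=2 f=11, (4,2) g=2 f=9, (5,2) g=1 f=9]
step 3: expand (1,2) (f=9, h=4) → closed; open now [(1,1) g=6 f=11, (1,3) g=6 f=9, (2,3) g=5 f=9, (3,0) g=3 f=11, (3,3) g=4 f=9, (4,0) g=2 f=11, (4,2) g=2 f=9, (5,2) g=1 f=9]
step 4: expand (1,3) (f=9, h=3) → closed; open now [(0,3) g=7 f=11, (1,1) g=6 f=11, (1,4) g=7 f=9, (2,3) g=5 f=9, (3,0) g=3 f=11, (3,3) g=4 f=9, (4,0) g=2 f=11, (4,2) g=2 f=9, (5,2) g=1 f=9]
step 5: expand (1,4) (f=9, h=2) → closed; open now [(0,3) g=7 f=11, (1,1) g=6 f=11, (1,5) g=8 f=9, (2,3) g=5 f=9, (2,4) g=8 f=11, (3,0) g=3 f=11, (3,3) g=4 f=9, (4,0) g=2 f=11, (4,2) g=2 f=9, (5,2) g=1 f=9]

order=[(3,2) → (2,2) → (1,2) → (1,3) → (1,4)]; open=[(0,3) g=7 f=11, (1,1) g=6 f=11, (1,5) g=8 f=9, (2,3) g=5 f=9, (2,4) g=8 f=11, (3,0) g=3 f=11, (3,3) g=4 f=9, (4,0) g=2 f=11, (4,2) g=2 f=9, (5,2) g=1 f=9]; closed=[(1,2), (1,3), (1,4), (2,2), (3,1), (3,2), (4,1), (5,1)]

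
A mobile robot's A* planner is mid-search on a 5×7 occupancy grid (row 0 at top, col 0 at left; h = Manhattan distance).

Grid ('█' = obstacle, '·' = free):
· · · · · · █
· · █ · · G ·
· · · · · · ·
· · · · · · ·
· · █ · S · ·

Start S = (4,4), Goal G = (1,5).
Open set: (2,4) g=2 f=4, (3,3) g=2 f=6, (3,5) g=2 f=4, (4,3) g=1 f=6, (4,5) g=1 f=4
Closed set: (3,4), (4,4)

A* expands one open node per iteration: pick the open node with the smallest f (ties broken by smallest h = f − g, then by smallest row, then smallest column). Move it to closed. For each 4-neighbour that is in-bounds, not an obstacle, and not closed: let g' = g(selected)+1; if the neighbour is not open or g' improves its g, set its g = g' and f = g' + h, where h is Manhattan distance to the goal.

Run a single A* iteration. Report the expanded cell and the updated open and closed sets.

step 1: expand (2,4) (f=4, h=2) → closed; open now [(1,4) g=3 f=4, (2,3) g=3 f=6, (2,5) g=3 f=4, (3,3) g=2 f=6, (3,5) g=2 f=4, (4,3) g=1 f=6, (4,5) g=1 f=4]

expanded=(2,4); open=[(1,4) g=3 f=4, (2,3) g=3 f=6, (2,5) g=3 f=4, (3,3) g=2 f=6, (3,5) g=2 f=4, (4,3) g=1 f=6, (4,5) g=1 f=4]; closed=[(2,4), (3,4), (4,4)]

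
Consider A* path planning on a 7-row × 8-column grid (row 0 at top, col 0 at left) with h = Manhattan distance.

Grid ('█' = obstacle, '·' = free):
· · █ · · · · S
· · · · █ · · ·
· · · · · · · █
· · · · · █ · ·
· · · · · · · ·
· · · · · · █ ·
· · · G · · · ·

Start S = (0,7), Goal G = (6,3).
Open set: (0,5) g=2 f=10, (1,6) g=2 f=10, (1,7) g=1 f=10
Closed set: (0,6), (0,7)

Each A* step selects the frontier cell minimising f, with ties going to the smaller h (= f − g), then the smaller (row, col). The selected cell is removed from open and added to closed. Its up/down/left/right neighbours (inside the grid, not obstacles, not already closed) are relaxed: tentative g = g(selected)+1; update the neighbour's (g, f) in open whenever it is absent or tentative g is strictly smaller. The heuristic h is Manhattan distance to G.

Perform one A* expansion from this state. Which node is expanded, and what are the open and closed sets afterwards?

expanded=(0,5); open=[(0,4) g=3 f=10, (1,5) g=3 f=10, (1,6) g=2 f=10, (1,7) g=1 f=10]; closed=[(0,5), (0,6), (0,7)]

step 1: expand (0,5) (f=10, h=8) → closed; open now [(0,4) g=3 f=10, (1,5) g=3 f=10, (1,6) g=2 f=10, (1,7) g=1 f=10]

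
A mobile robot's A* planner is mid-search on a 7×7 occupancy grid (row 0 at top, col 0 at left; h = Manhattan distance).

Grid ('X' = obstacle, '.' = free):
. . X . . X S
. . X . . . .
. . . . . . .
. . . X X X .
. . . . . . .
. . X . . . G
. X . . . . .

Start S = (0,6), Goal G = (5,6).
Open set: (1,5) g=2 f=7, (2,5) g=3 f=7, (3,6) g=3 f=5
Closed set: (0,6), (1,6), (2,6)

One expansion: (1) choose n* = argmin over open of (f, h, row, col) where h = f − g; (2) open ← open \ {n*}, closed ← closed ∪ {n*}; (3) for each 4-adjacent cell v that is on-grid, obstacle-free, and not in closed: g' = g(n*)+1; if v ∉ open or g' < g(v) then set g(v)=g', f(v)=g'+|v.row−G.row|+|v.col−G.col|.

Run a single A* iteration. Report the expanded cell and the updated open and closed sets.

step 1: expand (3,6) (f=5, h=2) → closed; open now [(1,5) g=2 f=7, (2,5) g=3 f=7, (4,6) g=4 f=5]

expanded=(3,6); open=[(1,5) g=2 f=7, (2,5) g=3 f=7, (4,6) g=4 f=5]; closed=[(0,6), (1,6), (2,6), (3,6)]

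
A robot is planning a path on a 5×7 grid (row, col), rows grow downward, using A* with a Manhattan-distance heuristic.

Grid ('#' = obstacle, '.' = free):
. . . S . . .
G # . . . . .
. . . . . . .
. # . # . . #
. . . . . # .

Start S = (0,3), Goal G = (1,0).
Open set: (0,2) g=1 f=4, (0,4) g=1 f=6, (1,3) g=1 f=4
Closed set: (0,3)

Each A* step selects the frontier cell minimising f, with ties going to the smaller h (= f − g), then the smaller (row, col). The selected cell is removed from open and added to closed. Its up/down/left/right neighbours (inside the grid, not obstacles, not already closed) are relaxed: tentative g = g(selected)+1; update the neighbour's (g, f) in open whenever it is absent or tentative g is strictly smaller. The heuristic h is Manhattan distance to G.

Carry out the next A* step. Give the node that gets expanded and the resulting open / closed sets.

expanded=(0,2); open=[(0,1) g=2 f=4, (0,4) g=1 f=6, (1,2) g=2 f=4, (1,3) g=1 f=4]; closed=[(0,2), (0,3)]

step 1: expand (0,2) (f=4, h=3) → closed; open now [(0,1) g=2 f=4, (0,4) g=1 f=6, (1,2) g=2 f=4, (1,3) g=1 f=4]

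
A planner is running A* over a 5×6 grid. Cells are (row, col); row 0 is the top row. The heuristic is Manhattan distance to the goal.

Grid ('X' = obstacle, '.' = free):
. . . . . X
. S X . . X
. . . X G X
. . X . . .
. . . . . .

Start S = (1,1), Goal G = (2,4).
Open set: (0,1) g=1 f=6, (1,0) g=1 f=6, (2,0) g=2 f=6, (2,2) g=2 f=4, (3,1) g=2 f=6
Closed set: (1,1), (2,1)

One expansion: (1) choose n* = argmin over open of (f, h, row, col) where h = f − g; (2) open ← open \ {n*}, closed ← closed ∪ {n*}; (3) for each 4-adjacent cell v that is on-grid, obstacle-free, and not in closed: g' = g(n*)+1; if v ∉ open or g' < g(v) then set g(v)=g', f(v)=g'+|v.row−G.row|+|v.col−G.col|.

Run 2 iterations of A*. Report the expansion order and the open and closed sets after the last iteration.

order=[(2,2) → (2,0)]; open=[(0,1) g=1 f=6, (1,0) g=1 f=6, (3,0) g=3 f=8, (3,1) g=2 f=6]; closed=[(1,1), (2,0), (2,1), (2,2)]

step 1: expand (2,2) (f=4, h=2) → closed; open now [(0,1) g=1 f=6, (1,0) g=1 f=6, (2,0) g=2 f=6, (3,1) g=2 f=6]
step 2: expand (2,0) (f=6, h=4) → closed; open now [(0,1) g=1 f=6, (1,0) g=1 f=6, (3,0) g=3 f=8, (3,1) g=2 f=6]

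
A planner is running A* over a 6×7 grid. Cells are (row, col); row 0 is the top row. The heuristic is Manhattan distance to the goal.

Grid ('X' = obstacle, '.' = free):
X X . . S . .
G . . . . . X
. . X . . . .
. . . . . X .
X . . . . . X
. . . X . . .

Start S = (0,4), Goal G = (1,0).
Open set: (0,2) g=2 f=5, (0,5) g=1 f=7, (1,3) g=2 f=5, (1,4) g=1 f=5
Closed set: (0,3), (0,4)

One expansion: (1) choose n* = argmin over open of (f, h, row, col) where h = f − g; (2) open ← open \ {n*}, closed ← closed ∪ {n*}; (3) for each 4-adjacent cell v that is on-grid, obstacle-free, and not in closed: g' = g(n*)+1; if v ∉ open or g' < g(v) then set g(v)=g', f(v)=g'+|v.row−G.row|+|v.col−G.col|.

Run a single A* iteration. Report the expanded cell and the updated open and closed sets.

expanded=(0,2); open=[(0,5) g=1 f=7, (1,2) g=3 f=5, (1,3) g=2 f=5, (1,4) g=1 f=5]; closed=[(0,2), (0,3), (0,4)]

step 1: expand (0,2) (f=5, h=3) → closed; open now [(0,5) g=1 f=7, (1,2) g=3 f=5, (1,3) g=2 f=5, (1,4) g=1 f=5]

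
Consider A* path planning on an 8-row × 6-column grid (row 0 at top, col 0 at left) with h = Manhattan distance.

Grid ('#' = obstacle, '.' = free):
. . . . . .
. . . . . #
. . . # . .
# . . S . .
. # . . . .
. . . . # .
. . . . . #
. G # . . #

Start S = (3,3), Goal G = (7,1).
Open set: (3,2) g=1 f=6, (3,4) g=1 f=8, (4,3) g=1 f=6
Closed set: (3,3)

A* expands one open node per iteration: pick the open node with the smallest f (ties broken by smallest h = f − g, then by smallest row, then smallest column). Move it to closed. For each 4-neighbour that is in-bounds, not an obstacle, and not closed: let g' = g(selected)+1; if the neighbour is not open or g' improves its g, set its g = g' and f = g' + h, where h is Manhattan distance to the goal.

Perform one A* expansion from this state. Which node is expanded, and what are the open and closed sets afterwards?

expanded=(3,2); open=[(2,2) g=2 f=8, (3,1) g=2 f=6, (3,4) g=1 f=8, (4,2) g=2 f=6, (4,3) g=1 f=6]; closed=[(3,2), (3,3)]

step 1: expand (3,2) (f=6, h=5) → closed; open now [(2,2) g=2 f=8, (3,1) g=2 f=6, (3,4) g=1 f=8, (4,2) g=2 f=6, (4,3) g=1 f=6]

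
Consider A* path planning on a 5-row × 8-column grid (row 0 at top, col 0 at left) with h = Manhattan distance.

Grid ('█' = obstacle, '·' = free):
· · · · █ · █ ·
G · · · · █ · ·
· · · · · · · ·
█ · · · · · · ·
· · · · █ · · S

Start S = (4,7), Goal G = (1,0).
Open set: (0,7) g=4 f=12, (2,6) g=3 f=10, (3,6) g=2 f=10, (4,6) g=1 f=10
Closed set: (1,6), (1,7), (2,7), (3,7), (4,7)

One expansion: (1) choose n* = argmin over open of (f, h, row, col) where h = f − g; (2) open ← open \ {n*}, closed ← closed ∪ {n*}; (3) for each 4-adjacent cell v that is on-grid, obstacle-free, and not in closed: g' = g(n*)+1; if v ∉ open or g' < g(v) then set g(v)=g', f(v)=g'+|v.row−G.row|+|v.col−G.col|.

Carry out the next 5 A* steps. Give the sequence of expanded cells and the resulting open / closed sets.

order=[(2,6) → (2,5) → (2,4) → (1,4) → (1,3)]; open=[(0,3) g=8 f=12, (0,7) g=4 f=12, (1,2) g=8 f=10, (2,3) g=6 f=10, (3,4) g=6 f=12, (3,5) g=5 f=12, (3,6) g=2 f=10, (4,6) g=1 f=10]; closed=[(1,3), (1,4), (1,6), (1,7), (2,4), (2,5), (2,6), (2,7), (3,7), (4,7)]

step 1: expand (2,6) (f=10, h=7) → closed; open now [(0,7) g=4 f=12, (2,5) g=4 f=10, (3,6) g=2 f=10, (4,6) g=1 f=10]
step 2: expand (2,5) (f=10, h=6) → closed; open now [(0,7) g=4 f=12, (2,4) g=5 f=10, (3,5) g=5 f=12, (3,6) g=2 f=10, (4,6) g=1 f=10]
step 3: expand (2,4) (f=10, h=5) → closed; open now [(0,7) g=4 f=12, (1,4) g=6 f=10, (2,3) g=6 f=10, (3,4) g=6 f=12, (3,5) g=5 f=12, (3,6) g=2 f=10, (4,6) g=1 f=10]
step 4: expand (1,4) (f=10, h=4) → closed; open now [(0,7) g=4 f=12, (1,3) g=7 f=10, (2,3) g=6 f=10, (3,4) g=6 f=12, (3,5) g=5 f=12, (3,6) g=2 f=10, (4,6) g=1 f=10]
step 5: expand (1,3) (f=10, h=3) → closed; open now [(0,3) g=8 f=12, (0,7) g=4 f=12, (1,2) g=8 f=10, (2,3) g=6 f=10, (3,4) g=6 f=12, (3,5) g=5 f=12, (3,6) g=2 f=10, (4,6) g=1 f=10]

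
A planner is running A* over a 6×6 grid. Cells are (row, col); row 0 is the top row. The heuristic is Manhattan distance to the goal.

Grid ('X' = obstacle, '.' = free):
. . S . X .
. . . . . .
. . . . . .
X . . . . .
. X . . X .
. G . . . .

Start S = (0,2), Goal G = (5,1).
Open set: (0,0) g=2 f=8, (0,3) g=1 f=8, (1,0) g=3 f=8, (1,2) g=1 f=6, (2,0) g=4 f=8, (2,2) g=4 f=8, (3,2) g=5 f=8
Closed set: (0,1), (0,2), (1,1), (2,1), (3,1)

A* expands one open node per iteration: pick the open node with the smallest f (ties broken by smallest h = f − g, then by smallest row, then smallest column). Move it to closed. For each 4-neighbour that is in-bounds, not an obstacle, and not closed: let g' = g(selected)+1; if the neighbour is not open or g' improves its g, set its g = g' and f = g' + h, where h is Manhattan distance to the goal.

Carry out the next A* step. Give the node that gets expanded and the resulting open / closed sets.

expanded=(1,2); open=[(0,0) g=2 f=8, (0,3) g=1 f=8, (1,0) g=3 f=8, (1,3) g=2 f=8, (2,0) g=4 f=8, (2,2) g=2 f=6, (3,2) g=5 f=8]; closed=[(0,1), (0,2), (1,1), (1,2), (2,1), (3,1)]

step 1: expand (1,2) (f=6, h=5) → closed; open now [(0,0) g=2 f=8, (0,3) g=1 f=8, (1,0) g=3 f=8, (1,3) g=2 f=8, (2,0) g=4 f=8, (2,2) g=2 f=6, (3,2) g=5 f=8]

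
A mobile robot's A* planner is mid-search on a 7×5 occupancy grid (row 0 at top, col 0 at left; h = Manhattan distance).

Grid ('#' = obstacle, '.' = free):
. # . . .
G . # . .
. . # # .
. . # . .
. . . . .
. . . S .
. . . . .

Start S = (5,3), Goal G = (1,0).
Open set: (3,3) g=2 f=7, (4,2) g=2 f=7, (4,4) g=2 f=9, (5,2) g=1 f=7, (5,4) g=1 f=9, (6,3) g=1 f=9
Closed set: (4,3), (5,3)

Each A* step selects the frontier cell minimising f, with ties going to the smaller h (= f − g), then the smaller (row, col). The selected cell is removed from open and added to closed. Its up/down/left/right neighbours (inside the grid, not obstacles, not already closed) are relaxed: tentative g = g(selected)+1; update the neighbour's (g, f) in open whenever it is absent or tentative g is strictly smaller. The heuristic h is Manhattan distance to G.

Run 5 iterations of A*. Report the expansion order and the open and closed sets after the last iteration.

step 1: expand (3,3) (f=7, h=5) → closed; open now [(3,4) g=3 f=9, (4,2) g=2 f=7, (4,4) g=2 f=9, (5,2) g=1 f=7, (5,4) g=1 f=9, (6,3) g=1 f=9]
step 2: expand (4,2) (f=7, h=5) → closed; open now [(3,4) g=3 f=9, (4,1) g=3 f=7, (4,4) g=2 f=9, (5,2) g=1 f=7, (5,4) g=1 f=9, (6,3) g=1 f=9]
step 3: expand (4,1) (f=7, h=4) → closed; open now [(3,1) g=4 f=7, (3,4) g=3 f=9, (4,0) g=4 f=7, (4,4) g=2 f=9, (5,1) g=4 f=9, (5,2) g=1 f=7, (5,4) g=1 f=9, (6,3) g=1 f=9]
step 4: expand (3,1) (f=7, h=3) → closed; open now [(2,1) g=5 f=7, (3,0) g=5 f=7, (3,4) g=3 f=9, (4,0) g=4 f=7, (4,4) g=2 f=9, (5,1) g=4 f=9, (5,2) g=1 f=7, (5,4) g=1 f=9, (6,3) g=1 f=9]
step 5: expand (2,1) (f=7, h=2) → closed; open now [(1,1) g=6 f=7, (2,0) g=6 f=7, (3,0) g=5 f=7, (3,4) g=3 f=9, (4,0) g=4 f=7, (4,4) g=2 f=9, (5,1) g=4 f=9, (5,2) g=1 f=7, (5,4) g=1 f=9, (6,3) g=1 f=9]

order=[(3,3) → (4,2) → (4,1) → (3,1) → (2,1)]; open=[(1,1) g=6 f=7, (2,0) g=6 f=7, (3,0) g=5 f=7, (3,4) g=3 f=9, (4,0) g=4 f=7, (4,4) g=2 f=9, (5,1) g=4 f=9, (5,2) g=1 f=7, (5,4) g=1 f=9, (6,3) g=1 f=9]; closed=[(2,1), (3,1), (3,3), (4,1), (4,2), (4,3), (5,3)]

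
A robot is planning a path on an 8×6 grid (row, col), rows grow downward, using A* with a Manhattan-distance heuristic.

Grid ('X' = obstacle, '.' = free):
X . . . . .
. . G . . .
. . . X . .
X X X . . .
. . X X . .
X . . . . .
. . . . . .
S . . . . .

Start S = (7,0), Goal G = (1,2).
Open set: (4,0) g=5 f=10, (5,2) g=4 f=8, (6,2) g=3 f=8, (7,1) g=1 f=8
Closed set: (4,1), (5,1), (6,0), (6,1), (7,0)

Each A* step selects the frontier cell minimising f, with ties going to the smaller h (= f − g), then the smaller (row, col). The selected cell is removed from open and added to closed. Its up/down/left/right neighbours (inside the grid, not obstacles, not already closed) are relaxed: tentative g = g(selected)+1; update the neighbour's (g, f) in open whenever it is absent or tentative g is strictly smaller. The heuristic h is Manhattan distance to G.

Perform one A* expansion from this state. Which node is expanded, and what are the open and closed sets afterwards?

step 1: expand (5,2) (f=8, h=4) → closed; open now [(4,0) g=5 f=10, (5,3) g=5 f=10, (6,2) g=3 f=8, (7,1) g=1 f=8]

expanded=(5,2); open=[(4,0) g=5 f=10, (5,3) g=5 f=10, (6,2) g=3 f=8, (7,1) g=1 f=8]; closed=[(4,1), (5,1), (5,2), (6,0), (6,1), (7,0)]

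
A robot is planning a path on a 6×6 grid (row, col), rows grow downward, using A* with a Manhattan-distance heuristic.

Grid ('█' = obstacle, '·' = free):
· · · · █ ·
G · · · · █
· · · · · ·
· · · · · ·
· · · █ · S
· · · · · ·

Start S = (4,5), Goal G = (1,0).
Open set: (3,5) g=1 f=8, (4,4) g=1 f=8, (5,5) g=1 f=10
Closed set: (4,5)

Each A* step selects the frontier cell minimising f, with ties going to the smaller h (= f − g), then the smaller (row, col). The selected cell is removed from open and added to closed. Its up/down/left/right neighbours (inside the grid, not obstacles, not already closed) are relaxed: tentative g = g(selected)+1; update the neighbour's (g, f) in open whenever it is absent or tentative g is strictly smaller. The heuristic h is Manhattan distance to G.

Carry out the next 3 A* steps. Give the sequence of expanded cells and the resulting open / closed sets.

step 1: expand (3,5) (f=8, h=7) → closed; open now [(2,5) g=2 f=8, (3,4) g=2 f=8, (4,4) g=1 f=8, (5,5) g=1 f=10]
step 2: expand (2,5) (f=8, h=6) → closed; open now [(2,4) g=3 f=8, (3,4) g=2 f=8, (4,4) g=1 f=8, (5,5) g=1 f=10]
step 3: expand (2,4) (f=8, h=5) → closed; open now [(1,4) g=4 f=8, (2,3) g=4 f=8, (3,4) g=2 f=8, (4,4) g=1 f=8, (5,5) g=1 f=10]

order=[(3,5) → (2,5) → (2,4)]; open=[(1,4) g=4 f=8, (2,3) g=4 f=8, (3,4) g=2 f=8, (4,4) g=1 f=8, (5,5) g=1 f=10]; closed=[(2,4), (2,5), (3,5), (4,5)]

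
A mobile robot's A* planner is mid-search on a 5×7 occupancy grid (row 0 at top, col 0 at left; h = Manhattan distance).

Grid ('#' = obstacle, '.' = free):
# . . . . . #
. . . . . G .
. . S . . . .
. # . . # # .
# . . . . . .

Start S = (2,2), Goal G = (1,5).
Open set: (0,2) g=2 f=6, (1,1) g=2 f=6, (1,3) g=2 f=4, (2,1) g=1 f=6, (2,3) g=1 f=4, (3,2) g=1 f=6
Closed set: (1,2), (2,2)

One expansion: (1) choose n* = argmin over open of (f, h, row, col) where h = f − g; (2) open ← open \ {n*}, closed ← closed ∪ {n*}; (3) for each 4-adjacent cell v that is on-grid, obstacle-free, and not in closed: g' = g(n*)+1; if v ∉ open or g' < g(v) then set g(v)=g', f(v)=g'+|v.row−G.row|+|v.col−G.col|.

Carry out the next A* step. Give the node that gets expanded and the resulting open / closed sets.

step 1: expand (1,3) (f=4, h=2) → closed; open now [(0,2) g=2 f=6, (0,3) g=3 f=6, (1,1) g=2 f=6, (1,4) g=3 f=4, (2,1) g=1 f=6, (2,3) g=1 f=4, (3,2) g=1 f=6]

expanded=(1,3); open=[(0,2) g=2 f=6, (0,3) g=3 f=6, (1,1) g=2 f=6, (1,4) g=3 f=4, (2,1) g=1 f=6, (2,3) g=1 f=4, (3,2) g=1 f=6]; closed=[(1,2), (1,3), (2,2)]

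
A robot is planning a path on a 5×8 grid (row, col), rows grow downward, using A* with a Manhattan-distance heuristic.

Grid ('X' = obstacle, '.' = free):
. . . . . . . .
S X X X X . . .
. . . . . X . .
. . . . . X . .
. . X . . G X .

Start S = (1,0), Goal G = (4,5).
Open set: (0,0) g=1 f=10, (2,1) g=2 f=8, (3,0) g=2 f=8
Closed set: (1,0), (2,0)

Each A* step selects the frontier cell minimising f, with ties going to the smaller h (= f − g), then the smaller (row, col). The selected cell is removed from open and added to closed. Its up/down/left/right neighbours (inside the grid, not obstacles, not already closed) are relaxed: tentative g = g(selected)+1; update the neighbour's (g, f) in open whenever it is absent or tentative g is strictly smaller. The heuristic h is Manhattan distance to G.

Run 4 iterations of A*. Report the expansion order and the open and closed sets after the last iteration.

step 1: expand (2,1) (f=8, h=6) → closed; open now [(0,0) g=1 f=10, (2,2) g=3 f=8, (3,0) g=2 f=8, (3,1) g=3 f=8]
step 2: expand (2,2) (f=8, h=5) → closed; open now [(0,0) g=1 f=10, (2,3) g=4 f=8, (3,0) g=2 f=8, (3,1) g=3 f=8, (3,2) g=4 f=8]
step 3: expand (2,3) (f=8, h=4) → closed; open now [(0,0) g=1 f=10, (2,4) g=5 f=8, (3,0) g=2 f=8, (3,1) g=3 f=8, (3,2) g=4 f=8, (3,3) g=5 f=8]
step 4: expand (2,4) (f=8, h=3) → closed; open now [(0,0) g=1 f=10, (3,0) g=2 f=8, (3,1) g=3 f=8, (3,2) g=4 f=8, (3,3) g=5 f=8, (3,4) g=6 f=8]

order=[(2,1) → (2,2) → (2,3) → (2,4)]; open=[(0,0) g=1 f=10, (3,0) g=2 f=8, (3,1) g=3 f=8, (3,2) g=4 f=8, (3,3) g=5 f=8, (3,4) g=6 f=8]; closed=[(1,0), (2,0), (2,1), (2,2), (2,3), (2,4)]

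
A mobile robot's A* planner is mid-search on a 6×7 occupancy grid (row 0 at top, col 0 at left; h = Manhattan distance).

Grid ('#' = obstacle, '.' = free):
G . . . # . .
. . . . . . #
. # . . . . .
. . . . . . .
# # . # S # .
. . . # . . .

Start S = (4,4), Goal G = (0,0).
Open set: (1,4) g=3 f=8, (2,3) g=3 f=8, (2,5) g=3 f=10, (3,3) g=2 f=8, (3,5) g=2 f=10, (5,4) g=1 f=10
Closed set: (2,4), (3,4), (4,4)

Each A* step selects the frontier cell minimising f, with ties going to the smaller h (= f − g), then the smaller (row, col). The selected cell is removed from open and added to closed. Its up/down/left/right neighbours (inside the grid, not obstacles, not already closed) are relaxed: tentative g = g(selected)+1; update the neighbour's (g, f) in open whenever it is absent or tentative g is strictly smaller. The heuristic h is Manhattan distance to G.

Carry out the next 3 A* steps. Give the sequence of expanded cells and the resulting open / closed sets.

step 1: expand (1,4) (f=8, h=5) → closed; open now [(1,3) g=4 f=8, (1,5) g=4 f=10, (2,3) g=3 f=8, (2,5) g=3 f=10, (3,3) g=2 f=8, (3,5) g=2 f=10, (5,4) g=1 f=10]
step 2: expand (1,3) (f=8, h=4) → closed; open now [(0,3) g=5 f=8, (1,2) g=5 f=8, (1,5) g=4 f=10, (2,3) g=3 f=8, (2,5) g=3 f=10, (3,3) g=2 f=8, (3,5) g=2 f=10, (5,4) g=1 f=10]
step 3: expand (0,3) (f=8, h=3) → closed; open now [(0,2) g=6 f=8, (1,2) g=5 f=8, (1,5) g=4 f=10, (2,3) g=3 f=8, (2,5) g=3 f=10, (3,3) g=2 f=8, (3,5) g=2 f=10, (5,4) g=1 f=10]

order=[(1,4) → (1,3) → (0,3)]; open=[(0,2) g=6 f=8, (1,2) g=5 f=8, (1,5) g=4 f=10, (2,3) g=3 f=8, (2,5) g=3 f=10, (3,3) g=2 f=8, (3,5) g=2 f=10, (5,4) g=1 f=10]; closed=[(0,3), (1,3), (1,4), (2,4), (3,4), (4,4)]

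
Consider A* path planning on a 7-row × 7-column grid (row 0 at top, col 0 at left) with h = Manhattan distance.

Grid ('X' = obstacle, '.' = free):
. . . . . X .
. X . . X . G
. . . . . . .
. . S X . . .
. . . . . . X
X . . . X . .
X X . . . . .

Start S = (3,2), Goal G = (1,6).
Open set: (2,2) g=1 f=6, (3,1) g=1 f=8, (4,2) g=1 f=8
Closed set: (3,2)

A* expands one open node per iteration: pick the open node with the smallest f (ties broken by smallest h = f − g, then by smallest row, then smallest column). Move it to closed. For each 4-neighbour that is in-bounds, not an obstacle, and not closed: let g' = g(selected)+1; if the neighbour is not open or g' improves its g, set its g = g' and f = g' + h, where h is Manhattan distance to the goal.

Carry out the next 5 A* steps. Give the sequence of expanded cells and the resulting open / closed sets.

step 1: expand (2,2) (f=6, h=5) → closed; open now [(1,2) g=2 f=6, (2,1) g=2 f=8, (2,3) g=2 f=6, (3,1) g=1 f=8, (4,2) g=1 f=8]
step 2: expand (1,2) (f=6, h=4) → closed; open now [(0,2) g=3 f=8, (1,3) g=3 f=6, (2,1) g=2 f=8, (2,3) g=2 f=6, (3,1) g=1 f=8, (4,2) g=1 f=8]
step 3: expand (1,3) (f=6, h=3) → closed; open now [(0,2) g=3 f=8, (0,3) g=4 f=8, (2,1) g=2 f=8, (2,3) g=2 f=6, (3,1) g=1 f=8, (4,2) g=1 f=8]
step 4: expand (2,3) (f=6, h=4) → closed; open now [(0,2) g=3 f=8, (0,3) g=4 f=8, (2,1) g=2 f=8, (2,4) g=3 f=6, (3,1) g=1 f=8, (4,2) g=1 f=8]
step 5: expand (2,4) (f=6, h=3) → closed; open now [(0,2) g=3 f=8, (0,3) g=4 f=8, (2,1) g=2 f=8, (2,5) g=4 f=6, (3,1) g=1 f=8, (3,4) g=4 f=8, (4,2) g=1 f=8]

order=[(2,2) → (1,2) → (1,3) → (2,3) → (2,4)]; open=[(0,2) g=3 f=8, (0,3) g=4 f=8, (2,1) g=2 f=8, (2,5) g=4 f=6, (3,1) g=1 f=8, (3,4) g=4 f=8, (4,2) g=1 f=8]; closed=[(1,2), (1,3), (2,2), (2,3), (2,4), (3,2)]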